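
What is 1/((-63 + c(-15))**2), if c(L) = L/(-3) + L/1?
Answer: 1/5329 ≈ 0.00018765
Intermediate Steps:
c(L) = 2*L/3 (c(L) = L*(-1/3) + L*1 = -L/3 + L = 2*L/3)
1/((-63 + c(-15))**2) = 1/((-63 + (2/3)*(-15))**2) = 1/((-63 - 10)**2) = 1/((-73)**2) = 1/5329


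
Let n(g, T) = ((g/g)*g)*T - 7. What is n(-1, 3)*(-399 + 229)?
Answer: 1700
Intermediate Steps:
n(g, T) = -7 + T*g (n(g, T) = (1*g)*T - 7 = g*T - 7 = T*g - 7 = -7 + T*g)
n(-1, 3)*(-399 + 229) = (-7 + 3*(-1))*(-399 + 229) = (-7 - 3)*(-170) = -10*(-170) = 1700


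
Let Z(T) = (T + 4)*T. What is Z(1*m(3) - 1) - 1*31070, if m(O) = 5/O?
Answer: -279602/9 ≈ -31067.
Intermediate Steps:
Z(T) = T*(4 + T) (Z(T) = (4 + T)*T = T*(4 + T))
Z(1*m(3) - 1) - 1*31070 = (1*(5/3) - 1)*(4 + (1*(5/3) - 1)) - 1*31070 = (1*(5*(1/3)) - 1)*(4 + (1*(5*(1/3)) - 1)) - 31070 = (1*(5/3) - 1)*(4 + (1*(5/3) - 1)) - 31070 = (5/3 - 1)*(4 + (5/3 - 1)) - 31070 = 2*(4 + 2/3)/3 - 31070 = (2/3)*(14/3) - 31070 = 28/9 - 31070 = -279602/9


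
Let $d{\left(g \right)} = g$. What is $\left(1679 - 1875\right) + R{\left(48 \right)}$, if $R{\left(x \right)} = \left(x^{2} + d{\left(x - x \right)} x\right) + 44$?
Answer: $2152$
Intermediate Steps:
$R{\left(x \right)} = 44 + x^{2}$ ($R{\left(x \right)} = \left(x^{2} + \left(x - x\right) x\right) + 44 = \left(x^{2} + 0 x\right) + 44 = \left(x^{2} + 0\right) + 44 = x^{2} + 44 = 44 + x^{2}$)
$\left(1679 - 1875\right) + R{\left(48 \right)} = \left(1679 - 1875\right) + \left(44 + 48^{2}\right) = -196 + \left(44 + 2304\right) = -196 + 2348 = 2152$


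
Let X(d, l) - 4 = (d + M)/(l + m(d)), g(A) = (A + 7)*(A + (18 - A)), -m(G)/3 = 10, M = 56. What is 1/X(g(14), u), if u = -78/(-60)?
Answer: -41/456 ≈ -0.089912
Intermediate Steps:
m(G) = -30 (m(G) = -3*10 = -30)
u = 13/10 (u = -78*(-1/60) = 13/10 ≈ 1.3000)
g(A) = 126 + 18*A (g(A) = (7 + A)*18 = 126 + 18*A)
X(d, l) = 4 + (56 + d)/(-30 + l) (X(d, l) = 4 + (d + 56)/(l - 30) = 4 + (56 + d)/(-30 + l))
1/X(g(14), u) = 1/((-64 + (126 + 18*14) + 4*(13/10))/(-30 + 13/10)) = 1/((-64 + (126 + 252) + 26/5)/(-287/10)) = 1/(-10*(-64 + 378 + 26/5)/287) = 1/(-10/287*1596/5) = 1/(-456/41) = -41/456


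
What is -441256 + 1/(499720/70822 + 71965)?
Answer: -1124586133673189/2548602475 ≈ -4.4126e+5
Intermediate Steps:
-441256 + 1/(499720/70822 + 71965) = -441256 + 1/(499720*(1/70822) + 71965) = -441256 + 1/(249860/35411 + 71965) = -441256 + 1/(2548602475/35411) = -441256 + 35411/2548602475 = -1124586133673189/2548602475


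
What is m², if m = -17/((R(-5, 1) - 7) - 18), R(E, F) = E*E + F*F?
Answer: 289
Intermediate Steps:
R(E, F) = E² + F²
m = -17 (m = -17/((((-5)² + 1²) - 7) - 18) = -17/(((25 + 1) - 7) - 18) = -17/((26 - 7) - 18) = -17/(19 - 18) = -17/1 = -17*1 = -17)
m² = (-17)² = 289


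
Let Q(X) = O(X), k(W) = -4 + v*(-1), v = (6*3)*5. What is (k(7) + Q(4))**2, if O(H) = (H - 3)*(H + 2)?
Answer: 7744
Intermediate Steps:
v = 90 (v = 18*5 = 90)
O(H) = (-3 + H)*(2 + H)
k(W) = -94 (k(W) = -4 + 90*(-1) = -4 - 90 = -94)
Q(X) = -6 + X**2 - X
(k(7) + Q(4))**2 = (-94 + (-6 + 4**2 - 1*4))**2 = (-94 + (-6 + 16 - 4))**2 = (-94 + 6)**2 = (-88)**2 = 7744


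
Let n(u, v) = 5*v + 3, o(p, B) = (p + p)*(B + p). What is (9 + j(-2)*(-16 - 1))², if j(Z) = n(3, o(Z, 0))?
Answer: 521284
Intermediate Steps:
o(p, B) = 2*p*(B + p) (o(p, B) = (2*p)*(B + p) = 2*p*(B + p))
n(u, v) = 3 + 5*v
j(Z) = 3 + 10*Z² (j(Z) = 3 + 5*(2*Z*(0 + Z)) = 3 + 5*(2*Z*Z) = 3 + 5*(2*Z²) = 3 + 10*Z²)
(9 + j(-2)*(-16 - 1))² = (9 + (3 + 10*(-2)²)*(-16 - 1))² = (9 + (3 + 10*4)*(-17))² = (9 + (3 + 40)*(-17))² = (9 + 43*(-17))² = (9 - 731)² = (-722)² = 521284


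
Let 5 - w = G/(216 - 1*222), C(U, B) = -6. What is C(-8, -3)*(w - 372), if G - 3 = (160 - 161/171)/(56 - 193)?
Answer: 51543172/23427 ≈ 2200.2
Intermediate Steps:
G = 43082/23427 (G = 3 + (160 - 161/171)/(56 - 193) = 3 + (160 - 161*1/171)/(-137) = 3 + (160 - 161/171)*(-1/137) = 3 + (27199/171)*(-1/137) = 3 - 27199/23427 = 43082/23427 ≈ 1.8390)
w = 372946/70281 (w = 5 - 43082/(23427*(216 - 1*222)) = 5 - 43082/(23427*(216 - 222)) = 5 - 43082/(23427*(-6)) = 5 - 43082*(-1)/(23427*6) = 5 - 1*(-21541/70281) = 5 + 21541/70281 = 372946/70281 ≈ 5.3065)
C(-8, -3)*(w - 372) = -6*(372946/70281 - 372) = -6*(-25771586/70281) = 51543172/23427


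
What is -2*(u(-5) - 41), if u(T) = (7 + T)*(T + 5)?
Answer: 82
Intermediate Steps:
u(T) = (5 + T)*(7 + T) (u(T) = (7 + T)*(5 + T) = (5 + T)*(7 + T))
-2*(u(-5) - 41) = -2*((35 + (-5)² + 12*(-5)) - 41) = -2*((35 + 25 - 60) - 41) = -2*(0 - 41) = -2*(-41) = 82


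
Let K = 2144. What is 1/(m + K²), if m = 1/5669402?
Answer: 5669402/26060744271873 ≈ 2.1755e-7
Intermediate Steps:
m = 1/5669402 ≈ 1.7639e-7
1/(m + K²) = 1/(1/5669402 + 2144²) = 1/(1/5669402 + 4596736) = 1/(26060744271873/5669402) = 5669402/26060744271873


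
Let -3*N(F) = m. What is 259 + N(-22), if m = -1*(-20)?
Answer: 757/3 ≈ 252.33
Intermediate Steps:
m = 20
N(F) = -20/3 (N(F) = -1/3*20 = -20/3)
259 + N(-22) = 259 - 20/3 = 757/3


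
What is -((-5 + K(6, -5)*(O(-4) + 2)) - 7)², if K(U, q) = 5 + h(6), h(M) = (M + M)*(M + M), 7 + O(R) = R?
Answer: -1830609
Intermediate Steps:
O(R) = -7 + R
h(M) = 4*M² (h(M) = (2*M)*(2*M) = 4*M²)
K(U, q) = 149 (K(U, q) = 5 + 4*6² = 5 + 4*36 = 5 + 144 = 149)
-((-5 + K(6, -5)*(O(-4) + 2)) - 7)² = -((-5 + 149*((-7 - 4) + 2)) - 7)² = -((-5 + 149*(-11 + 2)) - 7)² = -((-5 + 149*(-9)) - 7)² = -((-5 - 1341) - 7)² = -(-1346 - 7)² = -1*(-1353)² = -1*1830609 = -1830609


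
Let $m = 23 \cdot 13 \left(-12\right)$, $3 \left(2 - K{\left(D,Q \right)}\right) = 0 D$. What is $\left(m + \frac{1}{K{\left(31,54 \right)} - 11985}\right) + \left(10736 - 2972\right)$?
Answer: $\frac{50041007}{11983} \approx 4176.0$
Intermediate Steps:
$K{\left(D,Q \right)} = 2$ ($K{\left(D,Q \right)} = 2 - \frac{0 D}{3} = 2 - 0 = 2 + 0 = 2$)
$m = -3588$ ($m = 299 \left(-12\right) = -3588$)
$\left(m + \frac{1}{K{\left(31,54 \right)} - 11985}\right) + \left(10736 - 2972\right) = \left(-3588 + \frac{1}{2 - 11985}\right) + \left(10736 - 2972\right) = \left(-3588 + \frac{1}{-11983}\right) + \left(10736 - 2972\right) = \left(-3588 - \frac{1}{11983}\right) + 7764 = - \frac{42995005}{11983} + 7764 = \frac{50041007}{11983}$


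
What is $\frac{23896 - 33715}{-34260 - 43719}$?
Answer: $\frac{3273}{25993} \approx 0.12592$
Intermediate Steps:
$\frac{23896 - 33715}{-34260 - 43719} = - \frac{9819}{-77979} = \left(-9819\right) \left(- \frac{1}{77979}\right) = \frac{3273}{25993}$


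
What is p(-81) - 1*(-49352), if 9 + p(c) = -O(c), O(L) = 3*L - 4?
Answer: 49590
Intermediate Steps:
O(L) = -4 + 3*L
p(c) = -5 - 3*c (p(c) = -9 - (-4 + 3*c) = -9 + (4 - 3*c) = -5 - 3*c)
p(-81) - 1*(-49352) = (-5 - 3*(-81)) - 1*(-49352) = (-5 + 243) + 49352 = 238 + 49352 = 49590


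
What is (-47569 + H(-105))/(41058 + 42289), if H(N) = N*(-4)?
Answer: -47149/83347 ≈ -0.56569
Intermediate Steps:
H(N) = -4*N
(-47569 + H(-105))/(41058 + 42289) = (-47569 - 4*(-105))/(41058 + 42289) = (-47569 + 420)/83347 = -47149*1/83347 = -47149/83347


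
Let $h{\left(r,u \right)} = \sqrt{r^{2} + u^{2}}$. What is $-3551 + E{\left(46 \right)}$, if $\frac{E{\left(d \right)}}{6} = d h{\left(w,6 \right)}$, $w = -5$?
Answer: $-3551 + 276 \sqrt{61} \approx -1395.4$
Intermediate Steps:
$E{\left(d \right)} = 6 d \sqrt{61}$ ($E{\left(d \right)} = 6 d \sqrt{\left(-5\right)^{2} + 6^{2}} = 6 d \sqrt{25 + 36} = 6 d \sqrt{61}$)
$-3551 + E{\left(46 \right)} = -3551 + 6 \cdot 46 \sqrt{61} = -3551 + 276 \sqrt{61}$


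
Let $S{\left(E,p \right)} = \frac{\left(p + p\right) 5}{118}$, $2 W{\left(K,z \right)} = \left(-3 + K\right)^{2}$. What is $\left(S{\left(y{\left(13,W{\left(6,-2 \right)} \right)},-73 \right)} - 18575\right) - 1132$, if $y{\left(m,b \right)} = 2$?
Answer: $- \frac{1163078}{59} \approx -19713.0$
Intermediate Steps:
$W{\left(K,z \right)} = \frac{\left(-3 + K\right)^{2}}{2}$
$S{\left(E,p \right)} = \frac{5 p}{59}$ ($S{\left(E,p \right)} = 2 p 5 \cdot \frac{1}{118} = 10 p \frac{1}{118} = \frac{5 p}{59}$)
$\left(S{\left(y{\left(13,W{\left(6,-2 \right)} \right)},-73 \right)} - 18575\right) - 1132 = \left(\frac{5}{59} \left(-73\right) - 18575\right) - 1132 = \left(- \frac{365}{59} - 18575\right) - 1132 = - \frac{1096290}{59} - 1132 = - \frac{1163078}{59}$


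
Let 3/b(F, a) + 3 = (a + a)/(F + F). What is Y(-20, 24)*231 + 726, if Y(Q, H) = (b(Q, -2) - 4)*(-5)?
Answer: 189684/29 ≈ 6540.8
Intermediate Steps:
b(F, a) = 3/(-3 + a/F) (b(F, a) = 3/(-3 + (a + a)/(F + F)) = 3/(-3 + (2*a)/((2*F))) = 3/(-3 + (2*a)*(1/(2*F))) = 3/(-3 + a/F))
Y(Q, H) = 20 - 15*Q/(-2 - 3*Q) (Y(Q, H) = (3*Q/(-2 - 3*Q) - 4)*(-5) = (-4 + 3*Q/(-2 - 3*Q))*(-5) = 20 - 15*Q/(-2 - 3*Q))
Y(-20, 24)*231 + 726 = (5*(8 + 15*(-20))/(2 + 3*(-20)))*231 + 726 = (5*(8 - 300)/(2 - 60))*231 + 726 = (5*(-292)/(-58))*231 + 726 = (5*(-1/58)*(-292))*231 + 726 = (730/29)*231 + 726 = 168630/29 + 726 = 189684/29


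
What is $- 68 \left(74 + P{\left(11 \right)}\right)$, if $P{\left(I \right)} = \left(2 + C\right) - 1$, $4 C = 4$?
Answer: $-5168$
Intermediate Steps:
$C = 1$ ($C = \frac{1}{4} \cdot 4 = 1$)
$P{\left(I \right)} = 2$ ($P{\left(I \right)} = \left(2 + 1\right) - 1 = 3 - 1 = 2$)
$- 68 \left(74 + P{\left(11 \right)}\right) = - 68 \left(74 + 2\right) = \left(-68\right) 76 = -5168$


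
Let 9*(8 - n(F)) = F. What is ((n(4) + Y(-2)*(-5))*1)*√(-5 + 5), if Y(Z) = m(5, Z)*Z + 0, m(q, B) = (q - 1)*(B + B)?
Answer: 0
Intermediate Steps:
m(q, B) = 2*B*(-1 + q) (m(q, B) = (-1 + q)*(2*B) = 2*B*(-1 + q))
n(F) = 8 - F/9
Y(Z) = 8*Z² (Y(Z) = (2*Z*(-1 + 5))*Z + 0 = (2*Z*4)*Z + 0 = (8*Z)*Z + 0 = 8*Z² + 0 = 8*Z²)
((n(4) + Y(-2)*(-5))*1)*√(-5 + 5) = (((8 - ⅑*4) + (8*(-2)²)*(-5))*1)*√(-5 + 5) = (((8 - 4/9) + (8*4)*(-5))*1)*√0 = ((68/9 + 32*(-5))*1)*0 = ((68/9 - 160)*1)*0 = -1372/9*1*0 = -1372/9*0 = 0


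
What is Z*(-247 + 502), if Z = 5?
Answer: 1275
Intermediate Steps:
Z*(-247 + 502) = 5*(-247 + 502) = 5*255 = 1275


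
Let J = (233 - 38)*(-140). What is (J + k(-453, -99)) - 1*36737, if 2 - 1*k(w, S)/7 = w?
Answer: -60852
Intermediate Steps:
k(w, S) = 14 - 7*w
J = -27300 (J = 195*(-140) = -27300)
(J + k(-453, -99)) - 1*36737 = (-27300 + (14 - 7*(-453))) - 1*36737 = (-27300 + (14 + 3171)) - 36737 = (-27300 + 3185) - 36737 = -24115 - 36737 = -60852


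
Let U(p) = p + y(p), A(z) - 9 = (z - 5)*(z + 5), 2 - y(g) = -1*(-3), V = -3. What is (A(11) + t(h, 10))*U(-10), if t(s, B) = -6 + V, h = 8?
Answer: -1056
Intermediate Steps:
y(g) = -1 (y(g) = 2 - (-1)*(-3) = 2 - 1*3 = 2 - 3 = -1)
A(z) = 9 + (-5 + z)*(5 + z) (A(z) = 9 + (z - 5)*(z + 5) = 9 + (-5 + z)*(5 + z))
t(s, B) = -9 (t(s, B) = -6 - 3 = -9)
U(p) = -1 + p (U(p) = p - 1 = -1 + p)
(A(11) + t(h, 10))*U(-10) = ((-16 + 11²) - 9)*(-1 - 10) = ((-16 + 121) - 9)*(-11) = (105 - 9)*(-11) = 96*(-11) = -1056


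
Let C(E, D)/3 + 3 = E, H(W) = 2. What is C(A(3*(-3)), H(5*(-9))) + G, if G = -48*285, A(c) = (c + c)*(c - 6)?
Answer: -12879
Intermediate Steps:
A(c) = 2*c*(-6 + c) (A(c) = (2*c)*(-6 + c) = 2*c*(-6 + c))
C(E, D) = -9 + 3*E
G = -13680
C(A(3*(-3)), H(5*(-9))) + G = (-9 + 3*(2*(3*(-3))*(-6 + 3*(-3)))) - 13680 = (-9 + 3*(2*(-9)*(-6 - 9))) - 13680 = (-9 + 3*(2*(-9)*(-15))) - 13680 = (-9 + 3*270) - 13680 = (-9 + 810) - 13680 = 801 - 13680 = -12879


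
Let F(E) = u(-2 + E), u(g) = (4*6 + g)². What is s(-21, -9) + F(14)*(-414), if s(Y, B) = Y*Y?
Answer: -536103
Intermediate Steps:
s(Y, B) = Y²
u(g) = (24 + g)²
F(E) = (22 + E)² (F(E) = (24 + (-2 + E))² = (22 + E)²)
s(-21, -9) + F(14)*(-414) = (-21)² + (22 + 14)²*(-414) = 441 + 36²*(-414) = 441 + 1296*(-414) = 441 - 536544 = -536103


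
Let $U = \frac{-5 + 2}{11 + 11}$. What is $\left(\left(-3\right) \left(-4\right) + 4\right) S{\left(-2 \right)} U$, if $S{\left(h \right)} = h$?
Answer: $\frac{48}{11} \approx 4.3636$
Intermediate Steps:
$U = - \frac{3}{22} \approx -0.13636$
$\left(\left(-3\right) \left(-4\right) + 4\right) S{\left(-2 \right)} U = \left(\left(-3\right) \left(-4\right) + 4\right) \left(-2\right) \left(- \frac{3}{22}\right) = \left(12 + 4\right) \left(-2\right) \left(- \frac{3}{22}\right) = 16 \left(-2\right) \left(- \frac{3}{22}\right) = \left(-32\right) \left(- \frac{3}{22}\right) = \frac{48}{11}$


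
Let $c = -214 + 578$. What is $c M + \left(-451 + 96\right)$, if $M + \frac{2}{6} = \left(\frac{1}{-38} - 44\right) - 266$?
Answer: $- \frac{6459577}{57} \approx -1.1333 \cdot 10^{5}$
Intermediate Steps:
$M = - \frac{35381}{114}$ ($M = - \frac{1}{3} - \left(310 + \frac{1}{38}\right) = - \frac{1}{3} - \frac{11781}{38} = - \frac{35381}{114} \approx -310.36$)
$c = 364$
$c M + \left(-451 + 96\right) = 364 \left(- \frac{35381}{114}\right) + \left(-451 + 96\right) = - \frac{6439342}{57} - 355 = - \frac{6459577}{57}$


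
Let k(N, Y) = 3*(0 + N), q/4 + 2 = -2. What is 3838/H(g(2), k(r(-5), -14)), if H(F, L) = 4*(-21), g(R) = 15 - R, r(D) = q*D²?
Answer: -1919/42 ≈ -45.690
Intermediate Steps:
q = -16 (q = -8 + 4*(-2) = -8 - 8 = -16)
r(D) = -16*D²
k(N, Y) = 3*N
H(F, L) = -84
3838/H(g(2), k(r(-5), -14)) = 3838/(-84) = 3838*(-1/84) = -1919/42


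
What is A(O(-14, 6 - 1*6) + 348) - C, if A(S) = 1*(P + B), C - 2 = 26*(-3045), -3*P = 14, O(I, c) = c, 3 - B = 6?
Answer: 237481/3 ≈ 79160.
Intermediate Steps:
B = -3 (B = 3 - 1*6 = 3 - 6 = -3)
P = -14/3 (P = -⅓*14 = -14/3 ≈ -4.6667)
C = -79168 (C = 2 + 26*(-3045) = 2 - 79170 = -79168)
A(S) = -23/3 (A(S) = 1*(-14/3 - 3) = 1*(-23/3) = -23/3)
A(O(-14, 6 - 1*6) + 348) - C = -23/3 - 1*(-79168) = -23/3 + 79168 = 237481/3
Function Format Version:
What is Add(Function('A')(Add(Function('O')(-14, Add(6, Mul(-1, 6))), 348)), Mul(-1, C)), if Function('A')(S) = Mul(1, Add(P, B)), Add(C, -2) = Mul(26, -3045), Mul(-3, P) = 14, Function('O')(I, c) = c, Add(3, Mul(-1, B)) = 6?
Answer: Rational(237481, 3) ≈ 79160.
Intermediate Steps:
B = -3 (B = Add(3, Mul(-1, 6)) = Add(3, -6) = -3)
P = Rational(-14, 3) (P = Mul(Rational(-1, 3), 14) = Rational(-14, 3) ≈ -4.6667)
C = -79168 (C = Add(2, Mul(26, -3045)) = Add(2, -79170) = -79168)
Function('A')(S) = Rational(-23, 3) (Function('A')(S) = Mul(1, Add(Rational(-14, 3), -3)) = Mul(1, Rational(-23, 3)) = Rational(-23, 3))
Add(Function('A')(Add(Function('O')(-14, Add(6, Mul(-1, 6))), 348)), Mul(-1, C)) = Add(Rational(-23, 3), Mul(-1, -79168)) = Add(Rational(-23, 3), 79168) = Rational(237481, 3)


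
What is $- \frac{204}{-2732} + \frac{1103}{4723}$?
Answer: $\frac{994222}{3225809} \approx 0.30821$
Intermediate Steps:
$- \frac{204}{-2732} + \frac{1103}{4723} = \left(-204\right) \left(- \frac{1}{2732}\right) + 1103 \cdot \frac{1}{4723} = \frac{51}{683} + \frac{1103}{4723} = \frac{994222}{3225809}$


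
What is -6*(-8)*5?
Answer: 240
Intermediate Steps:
-6*(-8)*5 = 48*5 = 240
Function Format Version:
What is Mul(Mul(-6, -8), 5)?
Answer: 240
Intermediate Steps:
Mul(Mul(-6, -8), 5) = Mul(48, 5) = 240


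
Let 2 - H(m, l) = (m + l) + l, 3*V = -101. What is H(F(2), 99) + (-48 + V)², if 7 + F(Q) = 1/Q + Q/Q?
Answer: 116621/18 ≈ 6478.9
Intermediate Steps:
V = -101/3 (V = (⅓)*(-101) = -101/3 ≈ -33.667)
F(Q) = -6 + 1/Q (F(Q) = -7 + (1/Q + Q/Q) = -7 + (1/Q + 1) = -7 + (1 + 1/Q) = -6 + 1/Q)
H(m, l) = 2 - m - 2*l (H(m, l) = 2 - ((m + l) + l) = 2 - ((l + m) + l) = 2 - (m + 2*l) = 2 + (-m - 2*l) = 2 - m - 2*l)
H(F(2), 99) + (-48 + V)² = (2 - (-6 + 1/2) - 2*99) + (-48 - 101/3)² = (2 - (-6 + ½) - 198) + (-245/3)² = (2 - 1*(-11/2) - 198) + 60025/9 = (2 + 11/2 - 198) + 60025/9 = -381/2 + 60025/9 = 116621/18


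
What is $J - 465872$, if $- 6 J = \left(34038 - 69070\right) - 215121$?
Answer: $- \frac{2545079}{6} \approx -4.2418 \cdot 10^{5}$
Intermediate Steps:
$J = \frac{250153}{6}$ ($J = - \frac{\left(34038 - 69070\right) - 215121}{6} = - \frac{-35032 - 215121}{6} = \left(- \frac{1}{6}\right) \left(-250153\right) = \frac{250153}{6} \approx 41692.0$)
$J - 465872 = \frac{250153}{6} - 465872 = - \frac{2545079}{6}$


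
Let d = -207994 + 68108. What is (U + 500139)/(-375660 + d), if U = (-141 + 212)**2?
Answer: -252590/257773 ≈ -0.97989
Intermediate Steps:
d = -139886
U = 5041 (U = 71**2 = 5041)
(U + 500139)/(-375660 + d) = (5041 + 500139)/(-375660 - 139886) = 505180/(-515546) = 505180*(-1/515546) = -252590/257773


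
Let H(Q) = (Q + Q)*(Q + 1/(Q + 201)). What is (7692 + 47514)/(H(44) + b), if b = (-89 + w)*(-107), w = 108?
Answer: 13525470/450643 ≈ 30.014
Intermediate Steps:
b = -2033 (b = (-89 + 108)*(-107) = 19*(-107) = -2033)
H(Q) = 2*Q*(Q + 1/(201 + Q)) (H(Q) = (2*Q)*(Q + 1/(201 + Q)) = 2*Q*(Q + 1/(201 + Q)))
(7692 + 47514)/(H(44) + b) = (7692 + 47514)/(2*44*(1 + 44**2 + 201*44)/(201 + 44) - 2033) = 55206/(2*44*(1 + 1936 + 8844)/245 - 2033) = 55206/(2*44*(1/245)*10781 - 2033) = 55206/(948728/245 - 2033) = 55206/(450643/245) = 55206*(245/450643) = 13525470/450643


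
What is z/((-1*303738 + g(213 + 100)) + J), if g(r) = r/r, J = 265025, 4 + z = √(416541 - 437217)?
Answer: 1/9678 - I*√5169/19356 ≈ 0.00010333 - 0.0037144*I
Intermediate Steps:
z = -4 + 2*I*√5169 (z = -4 + √(416541 - 437217) = -4 + √(-20676) = -4 + 2*I*√5169 ≈ -4.0 + 143.79*I)
g(r) = 1
z/((-1*303738 + g(213 + 100)) + J) = (-4 + 2*I*√5169)/((-1*303738 + 1) + 265025) = (-4 + 2*I*√5169)/((-303738 + 1) + 265025) = (-4 + 2*I*√5169)/(-303737 + 265025) = (-4 + 2*I*√5169)/(-38712) = (-4 + 2*I*√5169)*(-1/38712) = 1/9678 - I*√5169/19356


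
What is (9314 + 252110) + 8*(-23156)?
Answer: 76176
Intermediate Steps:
(9314 + 252110) + 8*(-23156) = 261424 - 185248 = 76176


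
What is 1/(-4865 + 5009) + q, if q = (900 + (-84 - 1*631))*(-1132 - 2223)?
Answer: -89377199/144 ≈ -6.2068e+5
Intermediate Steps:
q = -620675 (q = (900 + (-84 - 631))*(-3355) = (900 - 715)*(-3355) = 185*(-3355) = -620675)
1/(-4865 + 5009) + q = 1/(-4865 + 5009) - 620675 = 1/144 - 620675 = -89377199/144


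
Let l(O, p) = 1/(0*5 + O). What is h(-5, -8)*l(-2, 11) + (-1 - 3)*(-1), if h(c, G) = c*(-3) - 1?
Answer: -3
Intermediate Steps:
l(O, p) = 1/O (l(O, p) = 1/(0 + O) = 1/O)
h(c, G) = -1 - 3*c (h(c, G) = -3*c - 1 = -1 - 3*c)
h(-5, -8)*l(-2, 11) + (-1 - 3)*(-1) = (-1 - 3*(-5))/(-2) + (-1 - 3)*(-1) = (-1 + 15)*(-½) - 4*(-1) = 14*(-½) + 4 = -7 + 4 = -3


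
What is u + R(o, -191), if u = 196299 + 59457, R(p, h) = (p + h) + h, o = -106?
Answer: 255268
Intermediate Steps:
R(p, h) = p + 2*h (R(p, h) = (h + p) + h = p + 2*h)
u = 255756
u + R(o, -191) = 255756 + (-106 + 2*(-191)) = 255756 + (-106 - 382) = 255756 - 488 = 255268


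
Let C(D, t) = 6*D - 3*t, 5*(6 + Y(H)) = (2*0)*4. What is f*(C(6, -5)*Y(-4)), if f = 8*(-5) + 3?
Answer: 11322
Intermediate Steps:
Y(H) = -6 (Y(H) = -6 + ((2*0)*4)/5 = -6 + (0*4)/5 = -6 + (1/5)*0 = -6 + 0 = -6)
C(D, t) = -3*t + 6*D
f = -37 (f = -40 + 3 = -37)
f*(C(6, -5)*Y(-4)) = -37*(-3*(-5) + 6*6)*(-6) = -37*(15 + 36)*(-6) = -1887*(-6) = -37*(-306) = 11322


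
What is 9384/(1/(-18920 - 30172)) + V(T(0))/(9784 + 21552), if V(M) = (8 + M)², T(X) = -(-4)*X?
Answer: -1804480927768/3917 ≈ -4.6068e+8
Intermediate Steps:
T(X) = 4*X
9384/(1/(-18920 - 30172)) + V(T(0))/(9784 + 21552) = 9384/(1/(-18920 - 30172)) + (8 + 4*0)²/(9784 + 21552) = 9384/(1/(-49092)) + (8 + 0)²/31336 = 9384/(-1/49092) + 8²*(1/31336) = 9384*(-49092) + 64*(1/31336) = -460679328 + 8/3917 = -1804480927768/3917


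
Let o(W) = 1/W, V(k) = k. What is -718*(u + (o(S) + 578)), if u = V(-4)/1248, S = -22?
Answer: -712086911/1716 ≈ -4.1497e+5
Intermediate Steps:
u = -1/312 (u = -4/1248 = -4*1/1248 = -1/312 ≈ -0.0032051)
-718*(u + (o(S) + 578)) = -718*(-1/312 + (1/(-22) + 578)) = -718*(-1/312 + (-1/22 + 578)) = -718*(-1/312 + 12715/22) = -718*1983529/3432 = -712086911/1716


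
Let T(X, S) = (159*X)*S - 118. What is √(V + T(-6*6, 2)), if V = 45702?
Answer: 2*√8534 ≈ 184.76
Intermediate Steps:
T(X, S) = -118 + 159*S*X (T(X, S) = 159*S*X - 118 = -118 + 159*S*X)
√(V + T(-6*6, 2)) = √(45702 + (-118 + 159*2*(-6*6))) = √(45702 + (-118 + 159*2*(-36))) = √(45702 + (-118 - 11448)) = √(45702 - 11566) = √34136 = 2*√8534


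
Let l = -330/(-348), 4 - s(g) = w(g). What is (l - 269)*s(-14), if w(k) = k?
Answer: -139923/29 ≈ -4824.9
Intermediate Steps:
s(g) = 4 - g
l = 55/58 (l = -330*(-1/348) = 55/58 ≈ 0.94828)
(l - 269)*s(-14) = (55/58 - 269)*(4 - 1*(-14)) = -15547*(4 + 14)/58 = -15547/58*18 = -139923/29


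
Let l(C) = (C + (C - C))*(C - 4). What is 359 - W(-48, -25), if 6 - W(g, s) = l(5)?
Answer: 358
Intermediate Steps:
l(C) = C*(-4 + C) (l(C) = (C + 0)*(-4 + C) = C*(-4 + C))
W(g, s) = 1 (W(g, s) = 6 - 5*(-4 + 5) = 6 - 5 = 1)
359 - W(-48, -25) = 359 - 1*1 = 359 - 1 = 358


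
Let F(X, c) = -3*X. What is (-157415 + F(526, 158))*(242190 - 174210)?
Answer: -10808344140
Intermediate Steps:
(-157415 + F(526, 158))*(242190 - 174210) = (-157415 - 3*526)*(242190 - 174210) = (-157415 - 1578)*67980 = -158993*67980 = -10808344140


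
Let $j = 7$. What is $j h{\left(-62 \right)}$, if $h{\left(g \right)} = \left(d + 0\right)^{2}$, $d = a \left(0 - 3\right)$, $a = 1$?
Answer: $63$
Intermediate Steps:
$d = -3$ ($d = 1 \left(0 - 3\right) = 1 \left(-3\right) = -3$)
$h{\left(g \right)} = 9$ ($h{\left(g \right)} = \left(-3 + 0\right)^{2} = \left(-3\right)^{2} = 9$)
$j h{\left(-62 \right)} = 7 \cdot 9 = 63$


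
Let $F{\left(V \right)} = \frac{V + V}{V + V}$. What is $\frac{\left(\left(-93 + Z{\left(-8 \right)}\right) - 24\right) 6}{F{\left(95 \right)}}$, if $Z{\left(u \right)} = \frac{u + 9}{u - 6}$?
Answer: $- \frac{4917}{7} \approx -702.43$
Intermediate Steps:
$Z{\left(u \right)} = \frac{9 + u}{-6 + u}$
$F{\left(V \right)} = 1$ ($F{\left(V \right)} = \frac{2 V}{2 V} = 2 V \frac{1}{2 V} = 1$)
$\frac{\left(\left(-93 + Z{\left(-8 \right)}\right) - 24\right) 6}{F{\left(95 \right)}} = \frac{\left(\left(-93 + \frac{9 - 8}{-6 - 8}\right) - 24\right) 6}{1} = \left(\left(-93 + \frac{1}{-14} \cdot 1\right) - 24\right) 6 \cdot 1 = \left(\left(-93 - \frac{1}{14}\right) - 24\right) 6 \cdot 1 = \left(- \frac{1303}{14} - 24\right) 6 \cdot 1 = \left(- \frac{1639}{14}\right) 6 \cdot 1 = \left(- \frac{4917}{7}\right) 1 = - \frac{4917}{7}$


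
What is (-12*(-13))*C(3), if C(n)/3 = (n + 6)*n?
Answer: 12636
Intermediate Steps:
C(n) = 3*n*(6 + n) (C(n) = 3*((n + 6)*n) = 3*((6 + n)*n) = 3*(n*(6 + n)) = 3*n*(6 + n))
(-12*(-13))*C(3) = (-12*(-13))*(3*3*(6 + 3)) = 156*(3*3*9) = 156*81 = 12636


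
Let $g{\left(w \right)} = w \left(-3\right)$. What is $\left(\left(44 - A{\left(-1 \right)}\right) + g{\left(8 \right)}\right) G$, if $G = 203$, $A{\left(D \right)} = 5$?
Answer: $3045$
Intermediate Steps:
$g{\left(w \right)} = - 3 w$
$\left(\left(44 - A{\left(-1 \right)}\right) + g{\left(8 \right)}\right) G = \left(\left(44 - 5\right) - 24\right) 203 = \left(39 - 24\right) 203 = 15 \cdot 203 = 3045$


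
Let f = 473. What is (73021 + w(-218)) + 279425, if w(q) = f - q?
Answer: 353137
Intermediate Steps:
w(q) = 473 - q
(73021 + w(-218)) + 279425 = (73021 + (473 - 1*(-218))) + 279425 = (73021 + (473 + 218)) + 279425 = (73021 + 691) + 279425 = 73712 + 279425 = 353137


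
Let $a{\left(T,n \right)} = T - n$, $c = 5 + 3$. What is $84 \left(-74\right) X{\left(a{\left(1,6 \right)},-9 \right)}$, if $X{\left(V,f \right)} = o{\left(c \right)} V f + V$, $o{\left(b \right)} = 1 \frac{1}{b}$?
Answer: $-3885$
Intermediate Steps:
$c = 8$
$o{\left(b \right)} = \frac{1}{b}$
$X{\left(V,f \right)} = V + \frac{V f}{8}$ ($X{\left(V,f \right)} = \frac{V}{8} f + V = \frac{V f}{8} + V = V + \frac{V f}{8}$)
$84 \left(-74\right) X{\left(a{\left(1,6 \right)},-9 \right)} = 84 \left(-74\right) \frac{\left(1 - 6\right) \left(8 - 9\right)}{8} = - 6216 \cdot \frac{1}{8} \left(1 - 6\right) \left(-1\right) = - 6216 \cdot \frac{1}{8} \left(-5\right) \left(-1\right) = \left(-6216\right) \frac{5}{8} = -3885$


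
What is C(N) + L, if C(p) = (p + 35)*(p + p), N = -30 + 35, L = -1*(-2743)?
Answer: 3143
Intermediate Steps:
L = 2743
N = 5
C(p) = 2*p*(35 + p) (C(p) = (35 + p)*(2*p) = 2*p*(35 + p))
C(N) + L = 2*5*(35 + 5) + 2743 = 2*5*40 + 2743 = 400 + 2743 = 3143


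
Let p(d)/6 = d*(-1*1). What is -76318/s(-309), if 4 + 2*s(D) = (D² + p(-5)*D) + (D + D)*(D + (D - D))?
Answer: -152636/277169 ≈ -0.55070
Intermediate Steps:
p(d) = -6*d (p(d) = 6*(d*(-1*1)) = 6*(d*(-1)) = 6*(-d) = -6*d)
s(D) = -2 + 15*D + 3*D²/2 (s(D) = -2 + ((D² + (-6*(-5))*D) + (D + D)*(D + (D - D)))/2 = -2 + ((D² + 30*D) + (2*D)*(D + 0))/2 = -2 + ((D² + 30*D) + (2*D)*D)/2 = -2 + ((D² + 30*D) + 2*D²)/2 = -2 + (3*D² + 30*D)/2 = -2 + (15*D + 3*D²/2) = -2 + 15*D + 3*D²/2)
-76318/s(-309) = -76318/(-2 + 15*(-309) + (3/2)*(-309)²) = -76318/(-2 - 4635 + (3/2)*95481) = -76318/(-2 - 4635 + 286443/2) = -76318/277169/2 = -76318*2/277169 = -152636/277169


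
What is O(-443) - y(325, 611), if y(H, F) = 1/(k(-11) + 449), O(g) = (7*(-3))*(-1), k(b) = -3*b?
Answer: 10121/482 ≈ 20.998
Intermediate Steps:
O(g) = 21 (O(g) = -21*(-1) = 21)
y(H, F) = 1/482 (y(H, F) = 1/(-3*(-11) + 449) = 1/(33 + 449) = 1/482)
O(-443) - y(325, 611) = 21 - 1*1/482 = 21 - 1/482 = 10121/482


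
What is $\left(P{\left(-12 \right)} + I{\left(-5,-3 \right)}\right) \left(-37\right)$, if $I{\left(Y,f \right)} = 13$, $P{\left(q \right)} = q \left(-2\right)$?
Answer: $-1369$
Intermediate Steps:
$P{\left(q \right)} = - 2 q$
$\left(P{\left(-12 \right)} + I{\left(-5,-3 \right)}\right) \left(-37\right) = \left(\left(-2\right) \left(-12\right) + 13\right) \left(-37\right) = \left(24 + 13\right) \left(-37\right) = 37 \left(-37\right) = -1369$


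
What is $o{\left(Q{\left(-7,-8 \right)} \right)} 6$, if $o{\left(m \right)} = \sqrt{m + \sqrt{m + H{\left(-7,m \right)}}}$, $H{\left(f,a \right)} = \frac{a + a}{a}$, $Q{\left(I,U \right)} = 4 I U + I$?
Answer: $6 \sqrt{217 + \sqrt{219}} \approx 91.35$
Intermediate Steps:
$Q{\left(I,U \right)} = I + 4 I U$ ($Q{\left(I,U \right)} = 4 I U + I = I + 4 I U$)
$H{\left(f,a \right)} = 2$ ($H{\left(f,a \right)} = \frac{2 a}{a} = 2$)
$o{\left(m \right)} = \sqrt{m + \sqrt{2 + m}}$ ($o{\left(m \right)} = \sqrt{m + \sqrt{m + 2}} = \sqrt{m + \sqrt{2 + m}}$)
$o{\left(Q{\left(-7,-8 \right)} \right)} 6 = \sqrt{- 7 \left(1 + 4 \left(-8\right)\right) + \sqrt{2 - 7 \left(1 + 4 \left(-8\right)\right)}} 6 = \sqrt{- 7 \left(1 - 32\right) + \sqrt{2 - 7 \left(1 - 32\right)}} 6 = \sqrt{\left(-7\right) \left(-31\right) + \sqrt{2 - -217}} \cdot 6 = \sqrt{217 + \sqrt{2 + 217}} \cdot 6 = \sqrt{217 + \sqrt{219}} \cdot 6 = 6 \sqrt{217 + \sqrt{219}}$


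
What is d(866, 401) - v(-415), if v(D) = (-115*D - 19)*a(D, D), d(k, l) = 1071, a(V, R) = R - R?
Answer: 1071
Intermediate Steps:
a(V, R) = 0
v(D) = 0 (v(D) = (-115*D - 19)*0 = (-19 - 115*D)*0 = 0)
d(866, 401) - v(-415) = 1071 - 1*0 = 1071 + 0 = 1071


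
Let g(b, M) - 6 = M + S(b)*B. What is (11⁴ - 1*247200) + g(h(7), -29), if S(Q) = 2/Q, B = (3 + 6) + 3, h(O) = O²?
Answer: -11396494/49 ≈ -2.3258e+5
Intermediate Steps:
B = 12 (B = 9 + 3 = 12)
g(b, M) = 6 + M + 24/b (g(b, M) = 6 + (M + (2/b)*12) = 6 + (M + 24/b) = 6 + M + 24/b)
(11⁴ - 1*247200) + g(h(7), -29) = (11⁴ - 1*247200) + (6 - 29 + 24/(7²)) = (14641 - 247200) + (6 - 29 + 24/49) = -232559 + (6 - 29 + 24*(1/49)) = -232559 + (6 - 29 + 24/49) = -232559 - 1103/49 = -11396494/49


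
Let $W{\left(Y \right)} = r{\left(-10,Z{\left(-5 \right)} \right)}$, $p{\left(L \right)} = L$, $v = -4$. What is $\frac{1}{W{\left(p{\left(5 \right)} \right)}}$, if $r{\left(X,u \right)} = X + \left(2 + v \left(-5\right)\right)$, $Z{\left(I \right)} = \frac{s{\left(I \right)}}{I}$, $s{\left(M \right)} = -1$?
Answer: $\frac{1}{12} \approx 0.083333$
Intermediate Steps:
$Z{\left(I \right)} = - \frac{1}{I}$
$r{\left(X,u \right)} = 22 + X$ ($r{\left(X,u \right)} = X + \left(2 - -20\right) = X + \left(2 + 20\right) = X + 22 = 22 + X$)
$W{\left(Y \right)} = 12$ ($W{\left(Y \right)} = 22 - 10 = 12$)
$\frac{1}{W{\left(p{\left(5 \right)} \right)}} = \frac{1}{12}$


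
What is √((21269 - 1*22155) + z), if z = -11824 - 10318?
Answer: 2*I*√5757 ≈ 151.75*I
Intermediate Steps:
z = -22142
√((21269 - 1*22155) + z) = √((21269 - 1*22155) - 22142) = √((21269 - 22155) - 22142) = √(-886 - 22142) = √(-23028) = 2*I*√5757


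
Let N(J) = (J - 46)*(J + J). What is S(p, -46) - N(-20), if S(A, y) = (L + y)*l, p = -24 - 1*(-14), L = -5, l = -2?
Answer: -2538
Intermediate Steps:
p = -10 (p = -24 + 14 = -10)
S(A, y) = 10 - 2*y (S(A, y) = (-5 + y)*(-2) = 10 - 2*y)
N(J) = 2*J*(-46 + J) (N(J) = (-46 + J)*(2*J) = 2*J*(-46 + J))
S(p, -46) - N(-20) = (10 - 2*(-46)) - 2*(-20)*(-46 - 20) = (10 + 92) - 2*(-20)*(-66) = 102 - 1*2640 = 102 - 2640 = -2538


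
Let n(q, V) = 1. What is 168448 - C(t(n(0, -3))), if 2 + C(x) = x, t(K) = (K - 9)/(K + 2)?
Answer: 505358/3 ≈ 1.6845e+5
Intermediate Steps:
t(K) = (-9 + K)/(2 + K)
C(x) = -2 + x
168448 - C(t(n(0, -3))) = 168448 - (-2 + (-9 + 1)/(2 + 1)) = 168448 - (-2 - 8/3) = 168448 - 1*(-14/3) = 168448 + 14/3 = 505358/3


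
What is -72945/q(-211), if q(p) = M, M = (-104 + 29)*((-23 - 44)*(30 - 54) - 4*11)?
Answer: 4863/7820 ≈ 0.62187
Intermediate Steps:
M = -117300 (M = -75*(-67*(-24) - 44) = -75*(1608 - 44) = -75*1564 = -117300)
q(p) = -117300
-72945/q(-211) = -72945/(-117300) = -72945*(-1/117300) = 4863/7820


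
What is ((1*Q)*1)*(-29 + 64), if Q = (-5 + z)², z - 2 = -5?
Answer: 2240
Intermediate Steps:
z = -3 (z = 2 - 5 = -3)
Q = 64 (Q = (-5 - 3)² = (-8)² = 64)
((1*Q)*1)*(-29 + 64) = ((1*64)*1)*(-29 + 64) = (64*1)*35 = 64*35 = 2240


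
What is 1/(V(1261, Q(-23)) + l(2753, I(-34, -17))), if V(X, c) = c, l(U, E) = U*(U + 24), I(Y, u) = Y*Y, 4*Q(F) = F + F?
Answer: 2/15290139 ≈ 1.3080e-7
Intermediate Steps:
Q(F) = F/2 (Q(F) = (F + F)/4 = (2*F)/4 = F/2)
I(Y, u) = Y²
l(U, E) = U*(24 + U)
1/(V(1261, Q(-23)) + l(2753, I(-34, -17))) = 1/((½)*(-23) + 2753*(24 + 2753)) = 1/(-23/2 + 2753*2777) = 1/(-23/2 + 7645081) = 1/(15290139/2) = 2/15290139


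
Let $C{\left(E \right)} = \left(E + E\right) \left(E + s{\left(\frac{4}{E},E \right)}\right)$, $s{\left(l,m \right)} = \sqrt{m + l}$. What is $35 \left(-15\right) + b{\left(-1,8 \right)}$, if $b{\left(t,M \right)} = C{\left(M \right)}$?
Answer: $-397 + 8 \sqrt{34} \approx -350.35$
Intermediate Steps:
$s{\left(l,m \right)} = \sqrt{l + m}$
$C{\left(E \right)} = 2 E \left(E + \sqrt{E + \frac{4}{E}}\right)$ ($C{\left(E \right)} = \left(E + E\right) \left(E + \sqrt{\frac{4}{E} + E}\right) = 2 E \left(E + \sqrt{E + \frac{4}{E}}\right)$)
$b{\left(t,M \right)} = 2 M \left(M + \sqrt{\frac{4 + M^{2}}{M}}\right)$
$35 \left(-15\right) + b{\left(-1,8 \right)} = 35 \left(-15\right) + 2 \cdot 8 \left(8 + \sqrt{\frac{4 + 8^{2}}{8}}\right) = -525 + 2 \cdot 8 \left(8 + \sqrt{\frac{4 + 64}{8}}\right) = -525 + 2 \cdot 8 \left(8 + \sqrt{\frac{1}{8} \cdot 68}\right) = -525 + 2 \cdot 8 \left(8 + \sqrt{\frac{17}{2}}\right) = -525 + 2 \cdot 8 \left(8 + \frac{\sqrt{34}}{2}\right) = -525 + \left(128 + 8 \sqrt{34}\right) = -397 + 8 \sqrt{34}$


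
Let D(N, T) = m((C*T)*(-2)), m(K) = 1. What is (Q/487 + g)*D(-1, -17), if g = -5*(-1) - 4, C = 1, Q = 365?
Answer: 852/487 ≈ 1.7495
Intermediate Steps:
D(N, T) = 1
g = 1 (g = 5 - 4 = 1)
(Q/487 + g)*D(-1, -17) = (365/487 + 1)*1 = (852/487)*1 = 852/487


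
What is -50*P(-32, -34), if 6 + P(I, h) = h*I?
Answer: -54100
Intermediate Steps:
P(I, h) = -6 + I*h (P(I, h) = -6 + h*I = -6 + I*h)
-50*P(-32, -34) = -50*(-6 - 32*(-34)) = -50*(-6 + 1088) = -50*1082 = -54100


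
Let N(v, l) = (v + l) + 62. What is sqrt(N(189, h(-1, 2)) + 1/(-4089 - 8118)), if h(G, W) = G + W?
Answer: sqrt(37550721741)/12207 ≈ 15.875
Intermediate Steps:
N(v, l) = 62 + l + v (N(v, l) = (l + v) + 62 = 62 + l + v)
sqrt(N(189, h(-1, 2)) + 1/(-4089 - 8118)) = sqrt((62 + (-1 + 2) + 189) + 1/(-4089 - 8118)) = sqrt((62 + 1 + 189) + 1/(-12207)) = sqrt(252 - 1/12207) = sqrt(3076163/12207) = sqrt(37550721741)/12207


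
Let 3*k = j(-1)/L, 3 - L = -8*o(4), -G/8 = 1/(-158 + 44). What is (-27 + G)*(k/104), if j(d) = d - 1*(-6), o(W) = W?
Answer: -1535/124488 ≈ -0.012331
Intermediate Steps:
G = 4/57 (G = -8/(-158 + 44) = -8/(-114) = -8*(-1/114) = 4/57 ≈ 0.070175)
j(d) = 6 + d (j(d) = d + 6 = 6 + d)
L = 35 (L = 3 - (-8)*4 = 3 - 1*(-32) = 3 + 32 = 35)
k = 1/21 (k = ((6 - 1)/35)/3 = (5*(1/35))/3 = (⅓)*(⅐) = 1/21 ≈ 0.047619)
(-27 + G)*(k/104) = (-27 + 4/57)*((1/21)/104) = -1535/(1197*104) = -1535/57*1/2184 = -1535/124488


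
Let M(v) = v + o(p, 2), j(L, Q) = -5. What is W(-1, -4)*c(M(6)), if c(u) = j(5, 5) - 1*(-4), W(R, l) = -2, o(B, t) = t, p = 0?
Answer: 2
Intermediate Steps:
M(v) = 2 + v (M(v) = v + 2 = 2 + v)
c(u) = -1 (c(u) = -5 - 1*(-4) = -5 + 4 = -1)
W(-1, -4)*c(M(6)) = -2*(-1) = 2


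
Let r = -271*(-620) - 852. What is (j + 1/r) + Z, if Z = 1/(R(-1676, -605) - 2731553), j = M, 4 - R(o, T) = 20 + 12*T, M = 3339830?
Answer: 1521016317349862101/455417286912 ≈ 3.3398e+6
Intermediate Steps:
r = 167168 (r = 168020 - 852 = 167168)
R(o, T) = -16 - 12*T (R(o, T) = 4 - (20 + 12*T) = 4 + (-20 - 12*T) = -16 - 12*T)
j = 3339830
Z = -1/2724309 (Z = 1/((-16 - 12*(-605)) - 2731553) = 1/((-16 + 7260) - 2731553) = 1/(7244 - 2731553) = 1/(-2724309) = -1/2724309 ≈ -3.6707e-7)
(j + 1/r) + Z = (3339830 + 1/167168) - 1/2724309 = 558312701441/167168 - 1/2724309 = 1521016317349862101/455417286912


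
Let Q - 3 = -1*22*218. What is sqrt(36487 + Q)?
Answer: sqrt(31694) ≈ 178.03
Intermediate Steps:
Q = -4793 (Q = 3 - 1*22*218 = 3 - 22*218 = 3 - 4796 = -4793)
sqrt(36487 + Q) = sqrt(36487 - 4793) = sqrt(31694)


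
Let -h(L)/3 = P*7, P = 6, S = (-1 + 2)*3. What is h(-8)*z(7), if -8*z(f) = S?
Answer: 189/4 ≈ 47.250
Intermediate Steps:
S = 3 (S = 1*3 = 3)
z(f) = -3/8 (z(f) = -⅛*3 = -3/8)
h(L) = -126 (h(L) = -18*7 = -3*42 = -126)
h(-8)*z(7) = -126*(-3/8) = 189/4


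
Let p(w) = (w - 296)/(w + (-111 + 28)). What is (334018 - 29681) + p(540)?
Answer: 139082253/457 ≈ 3.0434e+5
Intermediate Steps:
p(w) = (-296 + w)/(-83 + w) (p(w) = (-296 + w)/(w - 83) = (-296 + w)/(-83 + w))
(334018 - 29681) + p(540) = (334018 - 29681) + (-296 + 540)/(-83 + 540) = 304337 + 244/457 = 139082253/457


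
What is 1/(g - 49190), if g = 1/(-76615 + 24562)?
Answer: -52053/2560487071 ≈ -2.0329e-5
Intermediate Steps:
g = -1/52053 (g = 1/(-52053) = -1/52053 ≈ -1.9211e-5)
1/(g - 49190) = 1/(-1/52053 - 49190) = 1/(-2560487071/52053) = -52053/2560487071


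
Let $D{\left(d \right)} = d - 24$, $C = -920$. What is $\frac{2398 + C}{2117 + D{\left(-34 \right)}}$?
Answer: $\frac{1478}{2059} \approx 0.71782$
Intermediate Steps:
$D{\left(d \right)} = -24 + d$
$\frac{2398 + C}{2117 + D{\left(-34 \right)}} = \frac{2398 - 920}{2117 - 58} = \frac{1478}{2117 - 58} = \frac{1478}{2059}$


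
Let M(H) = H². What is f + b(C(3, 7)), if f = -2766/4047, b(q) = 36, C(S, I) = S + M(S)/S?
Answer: 47642/1349 ≈ 35.317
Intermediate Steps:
C(S, I) = 2*S (C(S, I) = S + S²/S = S + S = 2*S)
f = -922/1349 (f = -2766*1/4047 = -922/1349 ≈ -0.68347)
f + b(C(3, 7)) = -922/1349 + 36 = 47642/1349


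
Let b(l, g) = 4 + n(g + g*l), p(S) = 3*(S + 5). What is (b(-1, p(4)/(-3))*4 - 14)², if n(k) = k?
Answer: 4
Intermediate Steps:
p(S) = 15 + 3*S (p(S) = 3*(5 + S) = 15 + 3*S)
b(l, g) = 4 + g + g*l (b(l, g) = 4 + (g + g*l) = 4 + g + g*l)
(b(-1, p(4)/(-3))*4 - 14)² = ((4 + ((15 + 3*4)/(-3))*(1 - 1))*4 - 14)² = ((4 + ((15 + 12)*(-⅓))*0)*4 - 14)² = ((4 + (27*(-⅓))*0)*4 - 14)² = ((4 - 9*0)*4 - 14)² = ((4 + 0)*4 - 14)² = (4*4 - 14)² = (16 - 14)² = 2² = 4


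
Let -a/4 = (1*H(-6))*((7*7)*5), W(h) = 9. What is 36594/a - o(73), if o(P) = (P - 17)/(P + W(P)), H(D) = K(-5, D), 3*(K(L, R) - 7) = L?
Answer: -2470051/321440 ≈ -7.6843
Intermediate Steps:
K(L, R) = 7 + L/3
H(D) = 16/3 (H(D) = 7 + (1/3)*(-5) = 7 - 5/3 = 16/3)
o(P) = (-17 + P)/(9 + P) (o(P) = (P - 17)/(P + 9) = (-17 + P)/(9 + P))
a = -15680/3 (a = -4*1*(16/3)*(7*7)*5 = -64*49*5/3 = -64*245/3 = -4*3920/3 = -15680/3 ≈ -5226.7)
36594/a - o(73) = 36594/(-15680/3) - (-17 + 73)/(9 + 73) = 36594*(-3/15680) - 56/82 = -54891/7840 - 56/82 = -54891/7840 - 1*28/41 = -54891/7840 - 28/41 = -2470051/321440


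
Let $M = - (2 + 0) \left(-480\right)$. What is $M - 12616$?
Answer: $-11656$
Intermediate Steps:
$M = 960$ ($M = \left(-1\right) 2 \left(-480\right) = \left(-2\right) \left(-480\right) = 960$)
$M - 12616 = 960 - 12616 = -11656$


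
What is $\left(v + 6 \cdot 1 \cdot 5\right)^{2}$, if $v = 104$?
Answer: $17956$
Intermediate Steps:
$\left(v + 6 \cdot 1 \cdot 5\right)^{2} = \left(104 + 6 \cdot 1 \cdot 5\right)^{2} = \left(104 + 6 \cdot 5\right)^{2} = \left(104 + 30\right)^{2} = 134^{2} = 17956$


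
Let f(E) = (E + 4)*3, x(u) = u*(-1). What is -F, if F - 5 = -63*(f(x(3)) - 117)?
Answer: -7187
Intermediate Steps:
x(u) = -u
f(E) = 12 + 3*E (f(E) = (4 + E)*3 = 12 + 3*E)
F = 7187 (F = 5 - 63*((12 + 3*(-1*3)) - 117) = 5 - 63*((12 + 3*(-3)) - 117) = 5 - 63*((12 - 9) - 117) = 5 - 63*(3 - 117) = 5 - 63*(-114) = 5 + 7182 = 7187)
-F = -1*7187 = -7187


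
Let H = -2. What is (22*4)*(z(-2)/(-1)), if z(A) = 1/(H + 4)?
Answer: -44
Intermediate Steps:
z(A) = ½ (z(A) = 1/(-2 + 4) = 1/2 = ½)
(22*4)*(z(-2)/(-1)) = (22*4)*((½)/(-1)) = 88*((½)*(-1)) = 88*(-½) = -44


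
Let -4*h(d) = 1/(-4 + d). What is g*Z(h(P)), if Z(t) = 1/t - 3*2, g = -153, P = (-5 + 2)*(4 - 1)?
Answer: -7038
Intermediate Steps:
P = -9 (P = -3*3 = -9)
h(d) = -1/(4*(-4 + d))
Z(t) = -6 + 1/t (Z(t) = 1/t - 6 = -6 + 1/t)
g*Z(h(P)) = -153*(-6 + 1/(-1/(-16 + 4*(-9)))) = -153*(-6 + 1/(-1/(-16 - 36))) = -153*(-6 + 1/(-1/(-52))) = -153*(-6 + 1/(-1*(-1/52))) = -153*(-6 + 1/(1/52)) = -153*(-6 + 52) = -153*46 = -7038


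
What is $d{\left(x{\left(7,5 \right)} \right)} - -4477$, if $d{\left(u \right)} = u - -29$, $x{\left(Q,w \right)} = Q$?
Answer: $4513$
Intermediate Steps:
$d{\left(u \right)} = 29 + u$ ($d{\left(u \right)} = u + 29 = 29 + u$)
$d{\left(x{\left(7,5 \right)} \right)} - -4477 = \left(29 + 7\right) - -4477 = 36 + 4477 = 4513$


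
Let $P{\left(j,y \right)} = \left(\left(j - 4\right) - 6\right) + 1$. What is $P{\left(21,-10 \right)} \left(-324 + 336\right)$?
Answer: $144$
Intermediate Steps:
$P{\left(j,y \right)} = -9 + j$ ($P{\left(j,y \right)} = \left(\left(j - 4\right) - 6\right) + 1 = \left(\left(-4 + j\right) - 6\right) + 1 = \left(-10 + j\right) + 1 = -9 + j$)
$P{\left(21,-10 \right)} \left(-324 + 336\right) = \left(-9 + 21\right) \left(-324 + 336\right) = 12 \cdot 12 = 144$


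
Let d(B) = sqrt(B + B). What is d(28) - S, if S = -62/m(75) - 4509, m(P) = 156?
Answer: 351733/78 + 2*sqrt(14) ≈ 4516.9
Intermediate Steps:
d(B) = sqrt(2)*sqrt(B) (d(B) = sqrt(2*B) = sqrt(2)*sqrt(B))
S = -351733/78 (S = -62/156 - 4509 = -62*1/156 - 4509 = -31/78 - 4509 = -351733/78 ≈ -4509.4)
d(28) - S = sqrt(2)*sqrt(28) - 1*(-351733/78) = sqrt(2)*(2*sqrt(7)) + 351733/78 = 2*sqrt(14) + 351733/78 = 351733/78 + 2*sqrt(14)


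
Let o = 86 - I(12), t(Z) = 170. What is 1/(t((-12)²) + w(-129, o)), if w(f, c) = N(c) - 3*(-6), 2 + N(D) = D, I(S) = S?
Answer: 1/260 ≈ 0.0038462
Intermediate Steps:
N(D) = -2 + D
o = 74 (o = 86 - 1*12 = 86 - 12 = 74)
w(f, c) = 16 + c (w(f, c) = (-2 + c) - 3*(-6) = (-2 + c) + 18 = 16 + c)
1/(t((-12)²) + w(-129, o)) = 1/(170 + (16 + 74)) = 1/(170 + 90) = 1/260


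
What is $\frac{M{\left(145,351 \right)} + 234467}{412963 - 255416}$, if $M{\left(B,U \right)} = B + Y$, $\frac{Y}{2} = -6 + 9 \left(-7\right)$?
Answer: $\frac{234474}{157547} \approx 1.4883$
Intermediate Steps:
$Y = -138$ ($Y = 2 \left(-6 + 9 \left(-7\right)\right) = 2 \left(-6 - 63\right) = 2 \left(-69\right) = -138$)
$M{\left(B,U \right)} = -138 + B$ ($M{\left(B,U \right)} = B - 138 = -138 + B$)
$\frac{M{\left(145,351 \right)} + 234467}{412963 - 255416} = \frac{\left(-138 + 145\right) + 234467}{412963 - 255416} = \frac{7 + 234467}{157547} = 234474 \cdot \frac{1}{157547} = \frac{234474}{157547}$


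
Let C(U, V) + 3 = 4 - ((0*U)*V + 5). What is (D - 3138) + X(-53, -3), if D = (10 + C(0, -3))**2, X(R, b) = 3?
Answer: -3099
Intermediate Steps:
C(U, V) = -4 (C(U, V) = -3 + (4 - ((0*U)*V + 5)) = -3 + (4 - (0*V + 5)) = -3 + (4 - (0 + 5)) = -3 + (4 - 1*5) = -3 + (4 - 5) = -3 - 1 = -4)
D = 36 (D = (10 - 4)**2 = 6**2 = 36)
(D - 3138) + X(-53, -3) = (36 - 3138) + 3 = -3102 + 3 = -3099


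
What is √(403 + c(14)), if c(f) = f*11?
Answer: √557 ≈ 23.601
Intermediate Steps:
c(f) = 11*f
√(403 + c(14)) = √(403 + 11*14) = √(403 + 154) = √557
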